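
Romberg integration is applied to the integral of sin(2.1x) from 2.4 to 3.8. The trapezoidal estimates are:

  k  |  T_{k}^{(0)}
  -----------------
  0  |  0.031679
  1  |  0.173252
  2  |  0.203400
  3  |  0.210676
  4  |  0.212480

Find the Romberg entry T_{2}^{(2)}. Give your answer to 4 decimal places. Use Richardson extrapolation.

T_{1}^{(1)} = (4·0.173252 − 0.031679) / 3 = 0.220443
T_{2}^{(1)} = 0.203400 + (0.203400 − 0.173252)/3 = 0.213449
T_{2}^{(2)} = (16·0.213449 − 0.220443) / 15 = 0.212983

0.2130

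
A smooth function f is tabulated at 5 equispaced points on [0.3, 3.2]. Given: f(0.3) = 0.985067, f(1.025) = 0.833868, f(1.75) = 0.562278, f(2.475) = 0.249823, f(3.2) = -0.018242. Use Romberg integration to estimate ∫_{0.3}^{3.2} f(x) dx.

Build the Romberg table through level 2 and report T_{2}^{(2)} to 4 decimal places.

T_{0}^{(0)} (trapezoid, 1 panel, h=2.9000): 1.401896
T_{1}^{(0)} (trapezoid, 2 panels, h=1.4500): 1.516251
T_{2}^{(0)} (trapezoid, 4 panels, h=0.7250): 1.543802
T_{1}^{(1)} = 1.516251 + (1.516251 − 1.401896)/3 = 1.554369
T_{2}^{(1)} = 1.543802 + (1.543802 − 1.516251)/3 = 1.552986
T_{2}^{(2)} = 1.552986 + (1.552986 − 1.554369)/15 = 1.552894

1.5529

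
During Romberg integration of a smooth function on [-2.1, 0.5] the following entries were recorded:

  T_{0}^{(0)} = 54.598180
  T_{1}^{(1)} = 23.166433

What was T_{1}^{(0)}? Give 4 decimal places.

From T_{1}^{(1)} = (4·T_{1}^{(0)} − T_{0}^{(0)})/3, solve for T_{1}^{(0)}:
4·T_{1}^{(0)} = 3·23.166433 + 54.598180 = 124.097479
T_{1}^{(0)} = 31.024370

31.0244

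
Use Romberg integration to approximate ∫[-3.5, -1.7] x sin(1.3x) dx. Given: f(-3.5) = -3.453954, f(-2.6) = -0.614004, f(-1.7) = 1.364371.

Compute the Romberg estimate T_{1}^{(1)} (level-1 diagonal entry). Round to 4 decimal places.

-1.3637

T_{0}^{(0)} (trapezoid, 1 panel, h=1.8000): -1.880625
T_{1}^{(0)} (trapezoid, 2 panels, h=0.9000): -1.492916
T_{1}^{(1)} = -1.492916 + (-1.492916 − (-1.880625))/3 = -1.363680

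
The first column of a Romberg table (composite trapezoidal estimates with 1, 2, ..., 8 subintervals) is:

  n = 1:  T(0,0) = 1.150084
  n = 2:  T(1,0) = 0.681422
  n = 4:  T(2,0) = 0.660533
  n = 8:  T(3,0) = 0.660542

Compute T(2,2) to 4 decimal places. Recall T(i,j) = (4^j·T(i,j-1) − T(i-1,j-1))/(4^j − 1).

Richardson extrapolation on the trapezoidal column (denominator 4−1=3):
T(1,1) = 0.681422 + (0.681422 − 1.150084)/3 = 0.525201
T(2,1) = (4·0.660533 − 0.681422) / 3 = 0.653570
T(2,2) = 0.653570 + (0.653570 − 0.525201)/15 = 0.662128

0.6621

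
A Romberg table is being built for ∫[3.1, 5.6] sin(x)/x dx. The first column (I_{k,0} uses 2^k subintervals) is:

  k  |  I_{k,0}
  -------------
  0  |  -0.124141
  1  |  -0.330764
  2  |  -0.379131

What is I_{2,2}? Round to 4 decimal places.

-0.3950

Richardson extrapolation on the trapezoidal column (denominator 4−1=3):
I_{1,1} = -0.330764 + (-0.330764 − (-0.124141))/3 = -0.399638
I_{2,1} = -0.379131 + (-0.379131 − (-0.330764))/3 = -0.395253
I_{2,2} = -0.395253 + (-0.395253 − (-0.399638))/15 = -0.394961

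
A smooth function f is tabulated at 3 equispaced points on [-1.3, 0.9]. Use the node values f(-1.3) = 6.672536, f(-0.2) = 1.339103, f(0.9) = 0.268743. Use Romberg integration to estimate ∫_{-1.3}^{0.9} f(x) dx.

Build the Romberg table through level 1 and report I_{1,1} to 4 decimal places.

4.5092

I_{0,0} (trapezoid, 1 panel, h=2.2000): 7.635407
I_{1,0} (trapezoid, 2 panels, h=1.1000): 5.290717
I_{1,1} = 5.290717 + (5.290717 − 7.635407)/3 = 4.509154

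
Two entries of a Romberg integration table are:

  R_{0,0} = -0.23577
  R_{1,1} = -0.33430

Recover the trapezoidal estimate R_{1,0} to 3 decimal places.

From R_{1,1} = (4·R_{1,0} − R_{0,0})/3, solve for R_{1,0}:
4·R_{1,0} = 3·(-0.33430) + (-0.23577) = -1.23867
R_{1,0} = -0.30967

-0.310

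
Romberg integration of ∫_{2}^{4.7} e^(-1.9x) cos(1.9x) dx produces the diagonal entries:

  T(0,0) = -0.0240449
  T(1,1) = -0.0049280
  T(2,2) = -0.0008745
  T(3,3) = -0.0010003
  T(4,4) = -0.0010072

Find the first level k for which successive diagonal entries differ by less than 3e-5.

k = 4

|T(1,1) − T(0,0)| = 0.0191169 ≥ 3e-5
|T(2,2) − T(1,1)| = 0.0040535 ≥ 3e-5
|T(3,3) − T(2,2)| = 0.0001258 ≥ 3e-5
|T(4,4) − T(3,3)| = 0.0000069 < 3e-5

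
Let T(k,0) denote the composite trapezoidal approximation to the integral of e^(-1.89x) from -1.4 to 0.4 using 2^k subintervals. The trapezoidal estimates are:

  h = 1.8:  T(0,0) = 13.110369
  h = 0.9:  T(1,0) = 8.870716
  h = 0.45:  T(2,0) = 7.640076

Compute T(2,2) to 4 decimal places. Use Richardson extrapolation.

7.2147

T(1,1) = 8.870716 + (8.870716 − 13.110369)/3 = 7.457498
T(2,1) = 7.640076 + (7.640076 − 8.870716)/3 = 7.229863
T(2,2) = (16·7.229863 − 7.457498) / 15 = 7.214687
(Column j=1 coincides with Simpson's rule on the same nodes.)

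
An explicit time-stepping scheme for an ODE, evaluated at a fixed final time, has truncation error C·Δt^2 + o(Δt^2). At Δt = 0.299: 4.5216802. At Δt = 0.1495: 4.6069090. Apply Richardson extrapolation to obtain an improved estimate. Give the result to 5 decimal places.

4.63532

Extrapolated value = (4·A(Δt/2) − A(Δt)) / (4 − 1)
= (4·4.6069090 − 4.5216802) / 3
= 13.9059558 / 3 = 4.6353186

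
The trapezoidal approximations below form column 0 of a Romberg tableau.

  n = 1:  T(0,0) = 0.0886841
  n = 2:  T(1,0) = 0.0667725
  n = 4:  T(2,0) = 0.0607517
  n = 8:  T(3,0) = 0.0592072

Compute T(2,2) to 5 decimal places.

T(1,1) = 0.0667725 + (0.0667725 − 0.0886841)/3 = 0.0594686
T(2,1) = 0.0607517 + (0.0607517 − 0.0667725)/3 = 0.0587448
T(2,2) = 0.0587448 + (0.0587448 − 0.0594686)/15 = 0.0586965

0.05870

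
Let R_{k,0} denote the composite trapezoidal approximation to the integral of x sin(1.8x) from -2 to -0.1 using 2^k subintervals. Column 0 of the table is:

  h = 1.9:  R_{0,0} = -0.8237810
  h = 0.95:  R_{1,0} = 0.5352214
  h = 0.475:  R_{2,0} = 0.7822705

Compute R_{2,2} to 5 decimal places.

Richardson extrapolation on the trapezoidal column (denominator 4−1=3):
R_{1,1} = (4·0.5352214 − (-0.8237810)) / 3 = 0.9882222
R_{2,1} = 0.7822705 + (0.7822705 − 0.5352214)/3 = 0.8646202
R_{2,2} = 0.8646202 + (0.8646202 − 0.9882222)/15 = 0.8563801

0.85638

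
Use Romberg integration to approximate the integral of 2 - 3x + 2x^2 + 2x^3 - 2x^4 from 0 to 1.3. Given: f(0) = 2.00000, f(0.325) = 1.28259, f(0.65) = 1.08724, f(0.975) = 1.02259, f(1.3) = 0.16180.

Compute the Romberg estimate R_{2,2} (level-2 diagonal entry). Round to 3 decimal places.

1.473

R_{0,0} (trapezoid, 1 panel, h=1.3000): 1.40517
R_{1,0} (trapezoid, 2 panels, h=0.6500): 1.40929
R_{2,0} (trapezoid, 4 panels, h=0.3250): 1.45383
R_{1,1} = 1.40929 + (1.40929 − 1.40517)/3 = 1.41066
R_{2,1} = 1.45383 + (1.45383 − 1.40929)/3 = 1.46868
R_{2,2} = 1.46868 + (1.46868 − 1.41066)/15 = 1.47255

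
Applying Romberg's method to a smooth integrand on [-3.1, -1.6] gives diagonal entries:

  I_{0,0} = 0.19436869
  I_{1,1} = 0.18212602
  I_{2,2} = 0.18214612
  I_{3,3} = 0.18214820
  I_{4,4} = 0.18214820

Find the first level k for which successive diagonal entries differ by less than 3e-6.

k = 3

|I_{1,1} − I_{0,0}| = 0.01224267 ≥ 3e-6
|I_{2,2} − I_{1,1}| = 0.00002010 ≥ 3e-6
|I_{3,3} − I_{2,2}| = 0.00000208 < 3e-6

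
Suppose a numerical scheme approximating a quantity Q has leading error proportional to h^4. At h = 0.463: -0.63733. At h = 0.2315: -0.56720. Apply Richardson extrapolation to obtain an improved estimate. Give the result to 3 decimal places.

-0.563

The leading error scales as h^4; refining by a factor of 2 reduces it by 2^4 = 16.
Extrapolated value = (16·A(h/2) − A(h)) / (16 − 1)
= (16·(-0.56720) − (-0.63733)) / 15
= -8.43787 / 15 = -0.56252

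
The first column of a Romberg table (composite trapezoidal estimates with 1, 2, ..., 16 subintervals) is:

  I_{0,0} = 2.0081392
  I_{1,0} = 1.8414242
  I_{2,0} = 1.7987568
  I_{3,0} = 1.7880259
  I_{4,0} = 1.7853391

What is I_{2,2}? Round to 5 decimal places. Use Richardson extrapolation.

I_{1,1} = (4·1.8414242 − 2.0081392) / 3 = 1.7858525
I_{2,1} = (4·1.7987568 − 1.8414242) / 3 = 1.7845343
I_{2,2} = (16·1.7845343 − 1.7858525) / 15 = 1.7844464

1.78445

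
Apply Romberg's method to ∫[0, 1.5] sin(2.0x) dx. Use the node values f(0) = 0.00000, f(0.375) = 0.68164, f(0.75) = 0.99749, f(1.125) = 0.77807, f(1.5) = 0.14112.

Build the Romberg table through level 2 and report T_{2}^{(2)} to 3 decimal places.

T_{0}^{(0)} (trapezoid, 1 panel, h=1.5000): 0.10584
T_{1}^{(0)} (trapezoid, 2 panels, h=0.7500): 0.80104
T_{2}^{(0)} (trapezoid, 4 panels, h=0.3750): 0.94791
T_{1}^{(1)} = 0.80104 + (0.80104 − 0.10584)/3 = 1.03277
T_{2}^{(1)} = 0.94791 + (0.94791 − 0.80104)/3 = 0.99687
T_{2}^{(2)} = 0.99687 + (0.99687 − 1.03277)/15 = 0.99448

0.994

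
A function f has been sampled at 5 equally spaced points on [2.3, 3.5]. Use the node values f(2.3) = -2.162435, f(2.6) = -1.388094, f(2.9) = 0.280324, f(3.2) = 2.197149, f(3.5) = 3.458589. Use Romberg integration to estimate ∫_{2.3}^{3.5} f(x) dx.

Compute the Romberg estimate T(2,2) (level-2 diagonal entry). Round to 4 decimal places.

T(0,0) (trapezoid, 1 panel, h=1.2000): 0.777692
T(1,0) (trapezoid, 2 panels, h=0.6000): 0.557041
T(2,0) (trapezoid, 4 panels, h=0.3000): 0.521237
T(1,1) = 0.557041 + (0.557041 − 0.777692)/3 = 0.483491
T(2,1) = 0.521237 + (0.521237 − 0.557041)/3 = 0.509302
T(2,2) = 0.509302 + (0.509302 − 0.483491)/15 = 0.511023

0.5110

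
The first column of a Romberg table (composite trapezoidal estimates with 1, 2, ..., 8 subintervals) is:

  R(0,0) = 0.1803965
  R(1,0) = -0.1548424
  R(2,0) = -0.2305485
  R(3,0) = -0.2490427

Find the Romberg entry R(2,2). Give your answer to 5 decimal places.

-0.25506

Richardson extrapolation on the trapezoidal column (denominator 4−1=3):
R(1,1) = -0.1548424 + (-0.1548424 − 0.1803965)/3 = -0.2665887
R(2,1) = (4·(-0.2305485) − (-0.1548424)) / 3 = -0.2557839
R(2,2) = -0.2557839 + (-0.2557839 − (-0.2665887))/15 = -0.2550636
(Column j=1 coincides with Simpson's rule on the same nodes.)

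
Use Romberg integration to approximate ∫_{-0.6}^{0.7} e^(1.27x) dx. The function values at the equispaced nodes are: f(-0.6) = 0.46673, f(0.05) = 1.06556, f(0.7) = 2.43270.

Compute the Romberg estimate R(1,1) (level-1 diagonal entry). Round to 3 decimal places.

R(0,0) (trapezoid, 1 panel, h=1.3000): 1.88463
R(1,0) (trapezoid, 2 panels, h=0.6500): 1.63493
R(1,1) = 1.63493 + (1.63493 − 1.88463)/3 = 1.55170

1.552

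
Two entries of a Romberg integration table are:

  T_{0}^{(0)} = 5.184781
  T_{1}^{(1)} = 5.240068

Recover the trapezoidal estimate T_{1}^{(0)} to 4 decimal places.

From T_{1}^{(1)} = (4·T_{1}^{(0)} − T_{0}^{(0)})/3, solve for T_{1}^{(0)}:
4·T_{1}^{(0)} = 3·5.240068 + 5.184781 = 20.904985
T_{1}^{(0)} = 5.226246

5.2262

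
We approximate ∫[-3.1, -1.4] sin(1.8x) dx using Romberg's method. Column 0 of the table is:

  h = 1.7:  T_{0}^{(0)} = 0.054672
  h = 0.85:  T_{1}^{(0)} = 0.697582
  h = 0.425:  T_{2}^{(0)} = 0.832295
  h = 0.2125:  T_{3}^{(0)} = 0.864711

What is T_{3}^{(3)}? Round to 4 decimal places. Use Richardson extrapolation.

T_{1}^{(1)} = 0.697582 + (0.697582 − 0.054672)/3 = 0.911885
T_{2}^{(1)} = 0.832295 + (0.832295 − 0.697582)/3 = 0.877199
T_{3}^{(1)} = (4·0.864711 − 0.832295) / 3 = 0.875516
T_{2}^{(2)} = (16·0.877199 − 0.911885) / 15 = 0.874887
T_{3}^{(2)} = (16·0.875516 − 0.877199) / 15 = 0.875404
T_{3}^{(3)} = 0.875404 + (0.875404 − 0.874887)/63 = 0.875412

0.8754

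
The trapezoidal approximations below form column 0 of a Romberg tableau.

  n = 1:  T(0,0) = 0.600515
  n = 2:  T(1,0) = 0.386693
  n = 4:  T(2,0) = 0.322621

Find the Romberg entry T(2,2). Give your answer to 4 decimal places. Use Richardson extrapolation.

0.3003

T(1,1) = (4·0.386693 − 0.600515) / 3 = 0.315419
T(2,1) = 0.322621 + (0.322621 − 0.386693)/3 = 0.301264
T(2,2) = (16·0.301264 − 0.315419) / 15 = 0.300320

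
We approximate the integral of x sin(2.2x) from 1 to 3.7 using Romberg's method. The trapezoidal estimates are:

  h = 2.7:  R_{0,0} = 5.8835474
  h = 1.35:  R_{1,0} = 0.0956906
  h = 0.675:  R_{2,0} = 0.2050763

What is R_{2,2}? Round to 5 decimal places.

0.37988

Richardson extrapolation on the trapezoidal column (denominator 4−1=3):
R_{1,1} = 0.0956906 + (0.0956906 − 5.8835474)/3 = -1.8335950
R_{2,1} = 0.2050763 + (0.2050763 − 0.0956906)/3 = 0.2415382
R_{2,2} = (16·0.2415382 − (-1.8335950)) / 15 = 0.3798804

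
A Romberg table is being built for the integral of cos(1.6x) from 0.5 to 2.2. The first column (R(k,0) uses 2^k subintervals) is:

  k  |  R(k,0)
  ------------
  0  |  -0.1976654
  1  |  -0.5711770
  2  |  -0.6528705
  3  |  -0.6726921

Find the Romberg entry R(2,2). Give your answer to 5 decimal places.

-0.67906

R(1,1) = -0.5711770 + (-0.5711770 − (-0.1976654))/3 = -0.6956809
R(2,1) = -0.6528705 + (-0.6528705 − (-0.5711770))/3 = -0.6801017
R(2,2) = (16·(-0.6801017) − (-0.6956809)) / 15 = -0.6790631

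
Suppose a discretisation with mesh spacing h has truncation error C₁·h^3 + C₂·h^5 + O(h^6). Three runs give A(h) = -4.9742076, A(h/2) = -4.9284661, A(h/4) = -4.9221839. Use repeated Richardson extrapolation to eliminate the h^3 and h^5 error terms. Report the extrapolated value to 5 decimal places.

-4.92127

First eliminate the h^3 term (factor 2^3 = 8):
  B₁ = (8·(-4.9284661) − (-4.9742076))/7 = -4.9219316
  B₂ = (8·(-4.9221839) − (-4.9284661))/7 = -4.9212864
Then eliminate the h^5 term (factor 2^5 = 32):
  (32·(-4.9212864) − (-4.9219316))/31 = -4.9212656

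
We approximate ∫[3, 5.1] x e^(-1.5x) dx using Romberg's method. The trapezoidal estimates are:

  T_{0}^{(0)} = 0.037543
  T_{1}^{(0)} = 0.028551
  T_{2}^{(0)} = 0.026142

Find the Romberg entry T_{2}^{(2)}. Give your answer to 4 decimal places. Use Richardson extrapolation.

T_{1}^{(1)} = 0.028551 + (0.028551 − 0.037543)/3 = 0.025554
T_{2}^{(1)} = (4·0.026142 − 0.028551) / 3 = 0.025339
T_{2}^{(2)} = 0.025339 + (0.025339 − 0.025554)/15 = 0.025325

0.0253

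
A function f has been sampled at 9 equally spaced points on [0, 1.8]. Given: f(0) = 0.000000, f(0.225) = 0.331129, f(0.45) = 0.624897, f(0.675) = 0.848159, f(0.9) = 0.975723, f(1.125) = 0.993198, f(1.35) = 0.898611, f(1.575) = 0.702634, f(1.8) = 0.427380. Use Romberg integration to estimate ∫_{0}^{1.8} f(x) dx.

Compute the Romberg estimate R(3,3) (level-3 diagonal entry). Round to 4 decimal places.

R(0,0) (trapezoid, 1 panel, h=1.8000): 0.384642
R(1,0) (trapezoid, 2 panels, h=0.9000): 1.070472
R(2,0) (trapezoid, 4 panels, h=0.4500): 1.220814
R(3,0) (trapezoid, 8 panels, h=0.2250): 1.257309
R(1,1) = 1.070472 + (1.070472 − 0.384642)/3 = 1.299082
R(2,1) = 1.220814 + (1.220814 − 1.070472)/3 = 1.270928
R(3,1) = 1.257309 + (1.257309 − 1.220814)/3 = 1.269474
R(2,2) = 1.270928 + (1.270928 − 1.299082)/15 = 1.269051
R(3,2) = 1.269474 + (1.269474 − 1.270928)/15 = 1.269377
R(3,3) = 1.269377 + (1.269377 − 1.269051)/63 = 1.269382

1.2694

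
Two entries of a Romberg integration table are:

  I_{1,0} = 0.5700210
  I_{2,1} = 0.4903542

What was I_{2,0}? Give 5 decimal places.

From I_{2,1} = (4·I_{2,0} − I_{1,0})/3, solve for I_{2,0}:
4·I_{2,0} = 3·0.4903542 + 0.5700210 = 2.0410836
I_{2,0} = 0.5102709

0.51027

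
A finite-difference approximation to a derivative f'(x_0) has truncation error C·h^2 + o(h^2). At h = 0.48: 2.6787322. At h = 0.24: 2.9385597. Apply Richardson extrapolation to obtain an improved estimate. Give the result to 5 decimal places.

3.02517

The leading error scales as h^2; refining by a factor of 2 reduces it by 2^2 = 4.
Extrapolated value = (4·A(h/2) − A(h)) / (4 − 1)
= (4·2.9385597 − 2.6787322) / 3
= 9.0755066 / 3 = 3.0251689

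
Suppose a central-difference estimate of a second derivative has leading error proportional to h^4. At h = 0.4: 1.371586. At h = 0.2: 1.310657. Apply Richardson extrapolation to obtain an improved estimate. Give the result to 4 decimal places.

Extrapolated value = (16·A(h/2) − A(h)) / (16 − 1)
= (16·1.310657 − 1.371586) / 15
= 19.598926 / 15 = 1.306595

1.3066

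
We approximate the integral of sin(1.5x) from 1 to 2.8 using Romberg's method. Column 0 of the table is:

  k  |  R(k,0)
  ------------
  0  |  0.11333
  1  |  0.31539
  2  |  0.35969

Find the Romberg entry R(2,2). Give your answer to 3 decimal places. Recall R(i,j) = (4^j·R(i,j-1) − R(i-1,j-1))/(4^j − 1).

0.374

Richardson extrapolation on the trapezoidal column (denominator 4−1=3):
R(1,1) = 0.31539 + (0.31539 − 0.11333)/3 = 0.38274
R(2,1) = (4·0.35969 − 0.31539) / 3 = 0.37446
R(2,2) = (16·0.37446 − 0.38274) / 15 = 0.37391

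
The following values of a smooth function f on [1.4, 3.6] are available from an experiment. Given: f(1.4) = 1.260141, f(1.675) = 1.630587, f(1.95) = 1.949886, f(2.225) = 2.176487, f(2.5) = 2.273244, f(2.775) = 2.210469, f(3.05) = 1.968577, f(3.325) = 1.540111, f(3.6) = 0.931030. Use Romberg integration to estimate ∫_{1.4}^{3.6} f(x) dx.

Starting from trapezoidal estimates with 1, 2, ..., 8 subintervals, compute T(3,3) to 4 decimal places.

T(0,0) (trapezoid, 1 panel, h=2.2000): 2.410288
T(1,0) (trapezoid, 2 panels, h=1.1000): 3.705712
T(2,0) (trapezoid, 4 panels, h=0.5500): 4.008011
T(3,0) (trapezoid, 8 panels, h=0.2750): 4.082360
T(1,1) = 3.705712 + (3.705712 − 2.410288)/3 = 4.137520
T(2,1) = 4.008011 + (4.008011 − 3.705712)/3 = 4.108777
T(3,1) = 4.082360 + (4.082360 − 4.008011)/3 = 4.107143
T(2,2) = 4.108777 + (4.108777 − 4.137520)/15 = 4.106861
T(3,2) = 4.107143 + (4.107143 − 4.108777)/15 = 4.107034
T(3,3) = 4.107034 + (4.107034 − 4.106861)/63 = 4.107037

4.1070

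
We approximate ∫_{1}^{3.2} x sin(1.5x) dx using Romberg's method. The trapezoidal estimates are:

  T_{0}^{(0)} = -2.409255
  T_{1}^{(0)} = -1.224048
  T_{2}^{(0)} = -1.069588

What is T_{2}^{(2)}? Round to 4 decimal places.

Richardson extrapolation on the trapezoidal column (denominator 4−1=3):
T_{1}^{(1)} = -1.224048 + (-1.224048 − (-2.409255))/3 = -0.828979
T_{2}^{(1)} = (4·(-1.069588) − (-1.224048)) / 3 = -1.018101
T_{2}^{(2)} = -1.018101 + (-1.018101 − (-0.828979))/15 = -1.030709

-1.0307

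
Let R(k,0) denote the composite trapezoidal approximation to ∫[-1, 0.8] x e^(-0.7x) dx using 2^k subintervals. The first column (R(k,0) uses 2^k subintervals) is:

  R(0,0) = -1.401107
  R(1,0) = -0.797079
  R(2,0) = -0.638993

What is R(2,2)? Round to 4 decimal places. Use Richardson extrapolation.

-0.5857

R(1,1) = (4·(-0.797079) − (-1.401107)) / 3 = -0.595736
R(2,1) = (4·(-0.638993) − (-0.797079)) / 3 = -0.586298
R(2,2) = -0.586298 + (-0.586298 − (-0.595736))/15 = -0.585669
(Column j=1 coincides with Simpson's rule on the same nodes.)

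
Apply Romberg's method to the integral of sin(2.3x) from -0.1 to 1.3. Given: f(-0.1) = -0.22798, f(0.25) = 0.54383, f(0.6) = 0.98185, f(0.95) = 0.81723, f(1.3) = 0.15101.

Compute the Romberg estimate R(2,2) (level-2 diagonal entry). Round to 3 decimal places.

0.852

R(0,0) (trapezoid, 1 panel, h=1.4000): -0.05388
R(1,0) (trapezoid, 2 panels, h=0.7000): 0.66036
R(2,0) (trapezoid, 4 panels, h=0.3500): 0.80655
R(1,1) = 0.66036 + (0.66036 − (-0.05388))/3 = 0.89844
R(2,1) = 0.80655 + (0.80655 − 0.66036)/3 = 0.85528
R(2,2) = 0.85528 + (0.85528 − 0.89844)/15 = 0.85240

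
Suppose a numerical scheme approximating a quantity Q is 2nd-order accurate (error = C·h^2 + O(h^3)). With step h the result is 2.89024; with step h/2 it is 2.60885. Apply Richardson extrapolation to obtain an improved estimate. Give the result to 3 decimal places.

The leading error scales as h^2; refining by a factor of 2 reduces it by 2^2 = 4.
Extrapolated value = (4·A(h/2) − A(h)) / (4 − 1)
= (4·2.60885 − 2.89024) / 3
= 7.54516 / 3 = 2.51505

2.515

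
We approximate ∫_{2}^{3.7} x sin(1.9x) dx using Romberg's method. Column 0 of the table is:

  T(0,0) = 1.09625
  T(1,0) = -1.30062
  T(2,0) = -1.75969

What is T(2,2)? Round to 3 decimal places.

T(1,1) = -1.30062 + (-1.30062 − 1.09625)/3 = -2.09958
T(2,1) = (4·(-1.75969) − (-1.30062)) / 3 = -1.91271
T(2,2) = (16·(-1.91271) − (-2.09958)) / 15 = -1.90025

-1.900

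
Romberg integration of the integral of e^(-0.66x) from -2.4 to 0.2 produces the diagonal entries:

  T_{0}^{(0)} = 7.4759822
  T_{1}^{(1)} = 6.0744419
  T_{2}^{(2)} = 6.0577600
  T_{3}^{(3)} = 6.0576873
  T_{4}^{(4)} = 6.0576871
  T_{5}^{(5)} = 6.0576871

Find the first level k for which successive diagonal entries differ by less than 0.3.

k = 2

|T_{1}^{(1)} − T_{0}^{(0)}| = 1.4015403 ≥ 0.3
|T_{2}^{(2)} − T_{1}^{(1)}| = 0.0166819 < 0.3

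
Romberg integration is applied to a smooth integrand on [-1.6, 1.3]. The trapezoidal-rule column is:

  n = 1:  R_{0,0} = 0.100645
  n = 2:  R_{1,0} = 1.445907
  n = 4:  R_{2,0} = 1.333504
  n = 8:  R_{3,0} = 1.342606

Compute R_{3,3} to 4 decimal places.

Richardson extrapolation on the trapezoidal column (denominator 4−1=3):
R_{1,1} = 1.445907 + (1.445907 − 0.100645)/3 = 1.894328
R_{2,1} = (4·1.333504 − 1.445907) / 3 = 1.296036
R_{3,1} = 1.342606 + (1.342606 − 1.333504)/3 = 1.345640
R_{2,2} = 1.296036 + (1.296036 − 1.894328)/15 = 1.256150
R_{3,2} = 1.345640 + (1.345640 − 1.296036)/15 = 1.348947
R_{3,3} = (64·1.348947 − 1.256150) / 63 = 1.350420

1.3504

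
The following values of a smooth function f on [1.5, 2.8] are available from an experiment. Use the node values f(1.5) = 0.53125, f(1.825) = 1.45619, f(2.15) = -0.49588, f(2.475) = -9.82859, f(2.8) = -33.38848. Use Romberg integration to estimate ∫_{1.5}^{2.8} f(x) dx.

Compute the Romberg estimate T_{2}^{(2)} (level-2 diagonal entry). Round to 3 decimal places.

-7.278

T_{0}^{(0)} (trapezoid, 1 panel, h=1.3000): -21.35720
T_{1}^{(0)} (trapezoid, 2 panels, h=0.6500): -11.00092
T_{2}^{(0)} (trapezoid, 4 panels, h=0.3250): -8.22149
T_{1}^{(1)} = -11.00092 + (-11.00092 − (-21.35720))/3 = -7.54883
T_{2}^{(1)} = -8.22149 + (-8.22149 − (-11.00092))/3 = -7.29501
T_{2}^{(2)} = -7.29501 + (-7.29501 − (-7.54883))/15 = -7.27809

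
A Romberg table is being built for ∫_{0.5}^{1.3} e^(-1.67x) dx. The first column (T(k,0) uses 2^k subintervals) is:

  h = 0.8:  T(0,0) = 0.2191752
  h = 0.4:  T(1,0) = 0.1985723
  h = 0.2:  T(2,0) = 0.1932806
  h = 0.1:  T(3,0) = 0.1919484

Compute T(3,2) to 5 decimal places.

Richardson extrapolation on the trapezoidal column (denominator 4−1=3):
T(2,1) = 0.1932806 + (0.1932806 − 0.1985723)/3 = 0.1915167
T(3,1) = 0.1919484 + (0.1919484 − 0.1932806)/3 = 0.1915043
T(3,2) = (16·0.1915043 − 0.1915167) / 15 = 0.1915035

0.19150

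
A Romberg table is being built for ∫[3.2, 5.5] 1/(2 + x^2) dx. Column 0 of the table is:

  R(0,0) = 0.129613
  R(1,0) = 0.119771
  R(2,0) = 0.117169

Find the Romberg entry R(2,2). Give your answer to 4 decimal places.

Richardson extrapolation on the trapezoidal column (denominator 4−1=3):
R(1,1) = (4·0.119771 − 0.129613) / 3 = 0.116490
R(2,1) = (4·0.117169 − 0.119771) / 3 = 0.116302
R(2,2) = 0.116302 + (0.116302 − 0.116490)/15 = 0.116289

0.1163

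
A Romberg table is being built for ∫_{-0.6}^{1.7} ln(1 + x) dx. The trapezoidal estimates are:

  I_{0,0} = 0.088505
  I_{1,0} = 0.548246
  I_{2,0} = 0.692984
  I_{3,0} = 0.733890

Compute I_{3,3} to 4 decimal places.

0.7480

Richardson extrapolation on the trapezoidal column (denominator 4−1=3):
I_{1,1} = (4·0.548246 − 0.088505) / 3 = 0.701493
I_{2,1} = 0.692984 + (0.692984 − 0.548246)/3 = 0.741230
I_{3,1} = 0.733890 + (0.733890 − 0.692984)/3 = 0.747525
I_{2,2} = (16·0.741230 − 0.701493) / 15 = 0.743879
I_{3,2} = (16·0.747525 − 0.741230) / 15 = 0.747945
I_{3,3} = (64·0.747945 − 0.743879) / 63 = 0.748010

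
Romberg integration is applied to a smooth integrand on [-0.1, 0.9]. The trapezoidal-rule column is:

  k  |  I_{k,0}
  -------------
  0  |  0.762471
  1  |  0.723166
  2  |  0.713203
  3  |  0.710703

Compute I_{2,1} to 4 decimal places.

Richardson extrapolation on the trapezoidal column (denominator 4−1=3):
I_{2,1} = 0.713203 + (0.713203 − 0.723166)/3 = 0.709882
(Column j=1 coincides with Simpson's rule on the same nodes.)

0.7099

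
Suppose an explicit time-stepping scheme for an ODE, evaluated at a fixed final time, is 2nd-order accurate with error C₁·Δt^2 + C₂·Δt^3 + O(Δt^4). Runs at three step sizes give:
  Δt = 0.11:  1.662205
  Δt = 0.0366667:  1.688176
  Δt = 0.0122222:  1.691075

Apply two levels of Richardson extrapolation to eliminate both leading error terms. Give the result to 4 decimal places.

First eliminate the Δt^2 term (factor 3^2 = 9):
  B₁ = (9·1.688176 − 1.662205)/8 = 1.691422
  B₂ = (9·1.691075 − 1.688176)/8 = 1.691437
Then eliminate the Δt^3 term (factor 3^3 = 27):
  (27·1.691437 − 1.691422)/26 = 1.691438

1.6914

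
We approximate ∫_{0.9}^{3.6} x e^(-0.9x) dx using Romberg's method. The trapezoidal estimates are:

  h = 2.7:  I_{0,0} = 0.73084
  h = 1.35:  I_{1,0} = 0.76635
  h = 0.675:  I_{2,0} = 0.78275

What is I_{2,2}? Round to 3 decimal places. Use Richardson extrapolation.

0.789

Richardson extrapolation on the trapezoidal column (denominator 4−1=3):
I_{1,1} = 0.76635 + (0.76635 − 0.73084)/3 = 0.77819
I_{2,1} = (4·0.78275 − 0.76635) / 3 = 0.78822
I_{2,2} = 0.78822 + (0.78822 − 0.77819)/15 = 0.78889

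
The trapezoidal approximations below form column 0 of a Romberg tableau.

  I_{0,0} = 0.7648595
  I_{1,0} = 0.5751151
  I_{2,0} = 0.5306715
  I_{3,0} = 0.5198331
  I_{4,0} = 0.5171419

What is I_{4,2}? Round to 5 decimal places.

Richardson extrapolation on the trapezoidal column (denominator 4−1=3):
I_{3,1} = 0.5198331 + (0.5198331 − 0.5306715)/3 = 0.5162203
I_{4,1} = (4·0.5171419 − 0.5198331) / 3 = 0.5162448
I_{4,2} = 0.5162448 + (0.5162448 − 0.5162203)/15 = 0.5162464
(Column j=1 coincides with Simpson's rule on the same nodes.)

0.51625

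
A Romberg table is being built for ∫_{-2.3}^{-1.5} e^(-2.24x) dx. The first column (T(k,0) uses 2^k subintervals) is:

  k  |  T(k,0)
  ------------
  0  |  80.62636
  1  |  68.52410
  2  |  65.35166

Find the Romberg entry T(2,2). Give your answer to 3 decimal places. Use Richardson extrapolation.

64.281

Richardson extrapolation on the trapezoidal column (denominator 4−1=3):
T(1,1) = (4·68.52410 − 80.62636) / 3 = 64.49001
T(2,1) = (4·65.35166 − 68.52410) / 3 = 64.29418
T(2,2) = (16·64.29418 − 64.49001) / 15 = 64.28112
(Column j=1 coincides with Simpson's rule on the same nodes.)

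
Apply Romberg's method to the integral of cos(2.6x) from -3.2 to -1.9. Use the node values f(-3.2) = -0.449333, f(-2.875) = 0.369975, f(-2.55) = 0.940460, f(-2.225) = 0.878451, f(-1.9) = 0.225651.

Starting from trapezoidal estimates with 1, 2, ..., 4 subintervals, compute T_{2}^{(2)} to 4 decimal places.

0.7174

T_{0}^{(0)} (trapezoid, 1 panel, h=1.3000): -0.145393
T_{1}^{(0)} (trapezoid, 2 panels, h=0.6500): 0.538602
T_{2}^{(0)} (trapezoid, 4 panels, h=0.3250): 0.675040
T_{1}^{(1)} = 0.538602 + (0.538602 − (-0.145393))/3 = 0.766600
T_{2}^{(1)} = 0.675040 + (0.675040 − 0.538602)/3 = 0.720519
T_{2}^{(2)} = 0.720519 + (0.720519 − 0.766600)/15 = 0.717447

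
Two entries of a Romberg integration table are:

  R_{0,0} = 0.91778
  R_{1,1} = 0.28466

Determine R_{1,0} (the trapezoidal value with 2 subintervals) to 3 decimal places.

From R_{1,1} = (4·R_{1,0} − R_{0,0})/3, solve for R_{1,0}:
4·R_{1,0} = 3·0.28466 + 0.91778 = 1.77176
R_{1,0} = 0.44294

0.443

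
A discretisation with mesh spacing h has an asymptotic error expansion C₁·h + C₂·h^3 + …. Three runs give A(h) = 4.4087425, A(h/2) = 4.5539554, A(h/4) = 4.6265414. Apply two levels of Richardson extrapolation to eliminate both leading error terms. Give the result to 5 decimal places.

First eliminate the h term (factor 2^1 = 2):
  B₁ = (2·4.5539554 − 4.4087425)/1 = 4.6991683
  B₂ = (2·4.6265414 − 4.5539554)/1 = 4.6991274
Then eliminate the h^3 term (factor 2^3 = 8):
  (8·4.6991274 − 4.6991683)/7 = 4.6991216

4.69912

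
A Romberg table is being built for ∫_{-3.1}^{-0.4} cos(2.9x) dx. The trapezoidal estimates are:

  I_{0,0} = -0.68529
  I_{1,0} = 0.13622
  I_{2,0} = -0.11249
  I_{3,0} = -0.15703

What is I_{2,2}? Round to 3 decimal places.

-0.236

Richardson extrapolation on the trapezoidal column (denominator 4−1=3):
I_{1,1} = (4·0.13622 − (-0.68529)) / 3 = 0.41006
I_{2,1} = (4·(-0.11249) − 0.13622) / 3 = -0.19539
I_{2,2} = (16·(-0.19539) − 0.41006) / 15 = -0.23575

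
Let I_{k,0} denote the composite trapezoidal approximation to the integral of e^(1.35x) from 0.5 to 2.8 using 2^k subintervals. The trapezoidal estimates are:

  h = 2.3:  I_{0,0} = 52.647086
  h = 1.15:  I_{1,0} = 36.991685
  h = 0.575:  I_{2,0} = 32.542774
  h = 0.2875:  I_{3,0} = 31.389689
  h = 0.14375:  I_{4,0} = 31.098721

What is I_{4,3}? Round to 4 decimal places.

Richardson extrapolation on the trapezoidal column (denominator 4−1=3):
I_{2,1} = (4·32.542774 − 36.991685) / 3 = 31.059804
I_{3,1} = 31.389689 + (31.389689 − 32.542774)/3 = 31.005327
I_{4,1} = (4·31.098721 − 31.389689) / 3 = 31.001732
I_{3,2} = 31.005327 + (31.005327 − 31.059804)/15 = 31.001695
I_{4,2} = 31.001732 + (31.001732 − 31.005327)/15 = 31.001492
I_{4,3} = (64·31.001492 − 31.001695) / 63 = 31.001489
(Column j=1 coincides with Simpson's rule on the same nodes.)

31.0015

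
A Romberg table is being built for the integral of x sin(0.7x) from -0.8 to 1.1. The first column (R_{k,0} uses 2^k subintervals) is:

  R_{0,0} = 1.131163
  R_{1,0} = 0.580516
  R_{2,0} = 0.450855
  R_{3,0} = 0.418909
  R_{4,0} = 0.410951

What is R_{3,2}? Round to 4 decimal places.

0.4083

Richardson extrapolation on the trapezoidal column (denominator 4−1=3):
R_{2,1} = (4·0.450855 − 0.580516) / 3 = 0.407635
R_{3,1} = (4·0.418909 − 0.450855) / 3 = 0.408260
R_{3,2} = 0.408260 + (0.408260 − 0.407635)/15 = 0.408302
(Column j=1 coincides with Simpson's rule on the same nodes.)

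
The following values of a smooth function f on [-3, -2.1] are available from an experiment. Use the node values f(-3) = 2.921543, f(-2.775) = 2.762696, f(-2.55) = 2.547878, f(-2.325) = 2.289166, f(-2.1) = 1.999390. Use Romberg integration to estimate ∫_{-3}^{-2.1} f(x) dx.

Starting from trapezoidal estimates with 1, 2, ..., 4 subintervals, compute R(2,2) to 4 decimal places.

2.2668

R(0,0) (trapezoid, 1 panel, h=0.9000): 2.214420
R(1,0) (trapezoid, 2 panels, h=0.4500): 2.253755
R(2,0) (trapezoid, 4 panels, h=0.2250): 2.263546
R(1,1) = 2.253755 + (2.253755 − 2.214420)/3 = 2.266867
R(2,1) = 2.263546 + (2.263546 − 2.253755)/3 = 2.266810
R(2,2) = 2.266810 + (2.266810 − 2.266867)/15 = 2.266806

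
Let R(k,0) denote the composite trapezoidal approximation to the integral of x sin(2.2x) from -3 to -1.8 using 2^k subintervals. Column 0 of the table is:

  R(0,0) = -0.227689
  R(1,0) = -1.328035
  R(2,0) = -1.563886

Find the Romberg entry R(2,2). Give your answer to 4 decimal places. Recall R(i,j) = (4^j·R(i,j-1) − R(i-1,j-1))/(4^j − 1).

-1.6390

Richardson extrapolation on the trapezoidal column (denominator 4−1=3):
R(1,1) = (4·(-1.328035) − (-0.227689)) / 3 = -1.694817
R(2,1) = (4·(-1.563886) − (-1.328035)) / 3 = -1.642503
R(2,2) = (16·(-1.642503) − (-1.694817)) / 15 = -1.639015
(Column j=1 coincides with Simpson's rule on the same nodes.)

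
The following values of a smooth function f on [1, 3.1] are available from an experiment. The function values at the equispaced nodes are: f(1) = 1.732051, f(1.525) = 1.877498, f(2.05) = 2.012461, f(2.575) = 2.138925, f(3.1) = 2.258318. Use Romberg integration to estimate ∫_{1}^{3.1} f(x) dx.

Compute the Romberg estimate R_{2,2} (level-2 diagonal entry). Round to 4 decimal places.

4.2142

R_{0,0} (trapezoid, 1 panel, h=2.1000): 4.189887
R_{1,0} (trapezoid, 2 panels, h=1.0500): 4.208028
R_{2,0} (trapezoid, 4 panels, h=0.5250): 4.212636
R_{1,1} = 4.208028 + (4.208028 − 4.189887)/3 = 4.214075
R_{2,1} = 4.212636 + (4.212636 − 4.208028)/3 = 4.214172
R_{2,2} = 4.214172 + (4.214172 − 4.214075)/15 = 4.214178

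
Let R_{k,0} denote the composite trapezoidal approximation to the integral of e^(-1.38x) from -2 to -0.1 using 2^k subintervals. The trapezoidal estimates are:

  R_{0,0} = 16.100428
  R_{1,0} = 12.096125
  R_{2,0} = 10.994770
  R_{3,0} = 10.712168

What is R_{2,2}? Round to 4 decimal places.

10.6187

R_{1,1} = 12.096125 + (12.096125 − 16.100428)/3 = 10.761357
R_{2,1} = (4·10.994770 − 12.096125) / 3 = 10.627652
R_{2,2} = 10.627652 + (10.627652 − 10.761357)/15 = 10.618738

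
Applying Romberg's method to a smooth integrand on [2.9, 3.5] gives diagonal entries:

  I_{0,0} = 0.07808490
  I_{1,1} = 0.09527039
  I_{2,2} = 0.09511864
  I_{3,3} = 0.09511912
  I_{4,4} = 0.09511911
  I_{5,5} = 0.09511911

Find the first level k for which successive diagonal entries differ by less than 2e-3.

|I_{1,1} − I_{0,0}| = 0.01718549 ≥ 2e-3
|I_{2,2} − I_{1,1}| = 0.00015175 < 2e-3

k = 2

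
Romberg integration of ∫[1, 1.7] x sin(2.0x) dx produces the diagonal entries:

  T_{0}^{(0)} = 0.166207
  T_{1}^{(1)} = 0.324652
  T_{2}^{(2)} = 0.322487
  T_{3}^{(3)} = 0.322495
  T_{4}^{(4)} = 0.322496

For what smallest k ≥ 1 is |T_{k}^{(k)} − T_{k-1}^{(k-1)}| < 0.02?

k = 2

|T_{1}^{(1)} − T_{0}^{(0)}| = 0.158445 ≥ 0.02
|T_{2}^{(2)} − T_{1}^{(1)}| = 0.002165 < 0.02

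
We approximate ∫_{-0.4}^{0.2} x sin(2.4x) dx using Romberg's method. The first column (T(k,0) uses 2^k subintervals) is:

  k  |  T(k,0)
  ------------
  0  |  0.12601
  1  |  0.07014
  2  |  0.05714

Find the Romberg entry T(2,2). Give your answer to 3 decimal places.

0.053

T(1,1) = 0.07014 + (0.07014 − 0.12601)/3 = 0.05152
T(2,1) = (4·0.05714 − 0.07014) / 3 = 0.05281
T(2,2) = (16·0.05281 − 0.05152) / 15 = 0.05290
(Column j=1 coincides with Simpson's rule on the same nodes.)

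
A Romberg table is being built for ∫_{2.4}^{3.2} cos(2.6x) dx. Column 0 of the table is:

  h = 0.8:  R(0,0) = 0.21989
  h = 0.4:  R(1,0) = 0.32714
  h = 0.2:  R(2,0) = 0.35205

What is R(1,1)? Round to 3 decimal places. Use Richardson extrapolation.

0.363

R(1,1) = (4·0.32714 − 0.21989) / 3 = 0.36289
(Column j=1 coincides with Simpson's rule on the same nodes.)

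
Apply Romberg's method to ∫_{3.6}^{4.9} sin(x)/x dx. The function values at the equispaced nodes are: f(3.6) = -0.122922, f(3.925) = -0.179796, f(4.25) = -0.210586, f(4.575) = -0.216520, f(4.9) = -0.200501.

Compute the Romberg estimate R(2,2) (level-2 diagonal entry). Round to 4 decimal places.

-0.2524

R(0,0) (trapezoid, 1 panel, h=1.3000): -0.210225
R(1,0) (trapezoid, 2 panels, h=0.6500): -0.241993
R(2,0) (trapezoid, 4 panels, h=0.3250): -0.249799
R(1,1) = -0.241993 + (-0.241993 − (-0.210225))/3 = -0.252582
R(2,1) = -0.249799 + (-0.249799 − (-0.241993))/3 = -0.252401
R(2,2) = -0.252401 + (-0.252401 − (-0.252582))/15 = -0.252389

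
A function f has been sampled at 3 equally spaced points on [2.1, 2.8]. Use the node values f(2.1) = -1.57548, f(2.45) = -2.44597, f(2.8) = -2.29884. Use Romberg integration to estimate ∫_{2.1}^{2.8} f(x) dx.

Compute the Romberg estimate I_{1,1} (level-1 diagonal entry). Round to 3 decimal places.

-1.593

I_{0,0} (trapezoid, 1 panel, h=0.7000): -1.35601
I_{1,0} (trapezoid, 2 panels, h=0.3500): -1.53410
I_{1,1} = -1.53410 + (-1.53410 − (-1.35601))/3 = -1.59346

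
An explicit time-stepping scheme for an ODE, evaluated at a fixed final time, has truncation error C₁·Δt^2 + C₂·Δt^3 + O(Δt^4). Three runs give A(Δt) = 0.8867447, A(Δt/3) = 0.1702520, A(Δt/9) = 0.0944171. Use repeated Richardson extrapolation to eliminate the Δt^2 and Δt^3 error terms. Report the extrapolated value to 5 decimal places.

First eliminate the Δt^2 term (factor 3^2 = 9):
  B₁ = (9·0.1702520 − 0.8867447)/8 = 0.0806904
  B₂ = (9·0.0944171 − 0.1702520)/8 = 0.0849377
Then eliminate the Δt^3 term (factor 3^3 = 27):
  (27·0.0849377 − 0.0806904)/26 = 0.0851011

0.08510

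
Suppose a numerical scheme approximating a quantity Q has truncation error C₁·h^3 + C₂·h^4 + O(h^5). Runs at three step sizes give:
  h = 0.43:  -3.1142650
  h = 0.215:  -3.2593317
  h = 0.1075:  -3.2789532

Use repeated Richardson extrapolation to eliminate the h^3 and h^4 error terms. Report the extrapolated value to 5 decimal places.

First eliminate the h^3 term (factor 2^3 = 8):
  B₁ = (8·(-3.2593317) − (-3.1142650))/7 = -3.2800555
  B₂ = (8·(-3.2789532) − (-3.2593317))/7 = -3.2817563
Then eliminate the h^4 term (factor 2^4 = 16):
  (16·(-3.2817563) − (-3.2800555))/15 = -3.2818697

-3.28187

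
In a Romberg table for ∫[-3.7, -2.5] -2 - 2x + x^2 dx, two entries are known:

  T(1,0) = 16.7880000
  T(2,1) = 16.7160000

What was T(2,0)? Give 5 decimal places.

16.73400

From T(2,1) = (4·T(2,0) − T(1,0))/3, solve for T(2,0):
4·T(2,0) = 3·16.7160000 + 16.7880000 = 66.9360000
T(2,0) = 16.7340000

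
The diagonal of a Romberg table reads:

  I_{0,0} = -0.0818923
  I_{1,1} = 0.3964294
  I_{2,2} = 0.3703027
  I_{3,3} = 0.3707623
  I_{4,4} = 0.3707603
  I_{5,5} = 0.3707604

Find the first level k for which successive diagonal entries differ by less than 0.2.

k = 2

|I_{1,1} − I_{0,0}| = 0.4783217 ≥ 0.2
|I_{2,2} − I_{1,1}| = 0.0261267 < 0.2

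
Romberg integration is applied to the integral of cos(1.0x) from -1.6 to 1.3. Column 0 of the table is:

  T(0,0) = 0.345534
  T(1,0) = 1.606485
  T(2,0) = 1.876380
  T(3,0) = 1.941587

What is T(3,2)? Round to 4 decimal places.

T(2,1) = 1.876380 + (1.876380 − 1.606485)/3 = 1.966345
T(3,1) = 1.941587 + (1.941587 − 1.876380)/3 = 1.963323
T(3,2) = (16·1.963323 − 1.966345) / 15 = 1.963122

1.9631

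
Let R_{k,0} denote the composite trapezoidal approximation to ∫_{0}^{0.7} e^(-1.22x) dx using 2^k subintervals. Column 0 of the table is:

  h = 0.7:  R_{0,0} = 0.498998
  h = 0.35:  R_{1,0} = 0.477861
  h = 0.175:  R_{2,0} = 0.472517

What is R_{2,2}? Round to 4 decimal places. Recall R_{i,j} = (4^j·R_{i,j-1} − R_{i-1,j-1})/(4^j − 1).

0.4707

Richardson extrapolation on the trapezoidal column (denominator 4−1=3):
R_{1,1} = 0.477861 + (0.477861 − 0.498998)/3 = 0.470815
R_{2,1} = (4·0.472517 − 0.477861) / 3 = 0.470736
R_{2,2} = 0.470736 + (0.470736 − 0.470815)/15 = 0.470731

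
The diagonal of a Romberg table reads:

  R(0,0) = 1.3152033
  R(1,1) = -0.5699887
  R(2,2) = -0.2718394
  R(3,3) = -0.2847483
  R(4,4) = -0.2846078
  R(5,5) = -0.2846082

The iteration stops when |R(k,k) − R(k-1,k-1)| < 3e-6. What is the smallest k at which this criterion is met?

|R(1,1) − R(0,0)| = 1.8851920 ≥ 3e-6
|R(2,2) − R(1,1)| = 0.2981493 ≥ 3e-6
|R(3,3) − R(2,2)| = 0.0129089 ≥ 3e-6
|R(4,4) − R(3,3)| = 0.0001405 ≥ 3e-6
|R(5,5) − R(4,4)| = 0.0000004 < 3e-6

k = 5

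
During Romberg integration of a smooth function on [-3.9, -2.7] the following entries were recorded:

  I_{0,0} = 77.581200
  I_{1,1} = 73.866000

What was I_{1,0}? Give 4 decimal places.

74.7948

From I_{1,1} = (4·I_{1,0} − I_{0,0})/3, solve for I_{1,0}:
4·I_{1,0} = 3·73.866000 + 77.581200 = 299.179200
I_{1,0} = 74.794800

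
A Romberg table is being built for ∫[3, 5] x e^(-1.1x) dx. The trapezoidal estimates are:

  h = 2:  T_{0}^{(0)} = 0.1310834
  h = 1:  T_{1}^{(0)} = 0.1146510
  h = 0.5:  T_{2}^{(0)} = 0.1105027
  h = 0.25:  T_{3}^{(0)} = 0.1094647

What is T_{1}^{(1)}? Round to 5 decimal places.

0.10917

Richardson extrapolation on the trapezoidal column (denominator 4−1=3):
T_{1}^{(1)} = (4·0.1146510 − 0.1310834) / 3 = 0.1091735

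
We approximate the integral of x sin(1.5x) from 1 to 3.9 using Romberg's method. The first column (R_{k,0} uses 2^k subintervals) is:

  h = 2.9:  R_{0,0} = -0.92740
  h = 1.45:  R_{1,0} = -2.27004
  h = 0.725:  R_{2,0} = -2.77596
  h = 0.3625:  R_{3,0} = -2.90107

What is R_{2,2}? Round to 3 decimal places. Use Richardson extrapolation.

-2.960

Richardson extrapolation on the trapezoidal column (denominator 4−1=3):
R_{1,1} = (4·(-2.27004) − (-0.92740)) / 3 = -2.71759
R_{2,1} = (4·(-2.77596) − (-2.27004)) / 3 = -2.94460
R_{2,2} = (16·(-2.94460) − (-2.71759)) / 15 = -2.95973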